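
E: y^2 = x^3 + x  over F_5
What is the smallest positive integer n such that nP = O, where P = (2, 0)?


Compute successive multiples of P until we hit O:
  1P = (2, 0)
  2P = O

ord(P) = 2


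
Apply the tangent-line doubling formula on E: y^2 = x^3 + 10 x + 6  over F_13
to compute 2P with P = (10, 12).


Doubling: s = (3 x1^2 + a) / (2 y1)
s = (3*10^2 + 10) / (2*12) mod 13 = 1
x3 = s^2 - 2 x1 mod 13 = 1^2 - 2*10 = 7
y3 = s (x1 - x3) - y1 mod 13 = 1 * (10 - 7) - 12 = 4

2P = (7, 4)


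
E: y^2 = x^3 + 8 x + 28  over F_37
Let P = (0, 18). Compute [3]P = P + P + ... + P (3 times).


k = 3 = 11_2 (binary, LSB first: 11)
Double-and-add from P = (0, 18):
  bit 0 = 1: acc = O + (0, 18) = (0, 18)
  bit 1 = 1: acc = (0, 18) + (27, 13) = (1, 0)

3P = (1, 0)


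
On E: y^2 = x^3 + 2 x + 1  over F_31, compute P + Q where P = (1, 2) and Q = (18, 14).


P != Q, so use the chord formula.
s = (y2 - y1) / (x2 - x1) = (12) / (17) mod 31 = 8
x3 = s^2 - x1 - x2 mod 31 = 8^2 - 1 - 18 = 14
y3 = s (x1 - x3) - y1 mod 31 = 8 * (1 - 14) - 2 = 18

P + Q = (14, 18)


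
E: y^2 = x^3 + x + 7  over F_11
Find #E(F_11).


For each x in F_11, count y with y^2 = x^3 + 1 x + 7 mod 11:
  x = 1: RHS = 9, y in [3, 8]  -> 2 point(s)
  x = 3: RHS = 4, y in [2, 9]  -> 2 point(s)
  x = 4: RHS = 9, y in [3, 8]  -> 2 point(s)
  x = 5: RHS = 5, y in [4, 7]  -> 2 point(s)
  x = 6: RHS = 9, y in [3, 8]  -> 2 point(s)
  x = 7: RHS = 5, y in [4, 7]  -> 2 point(s)
  x = 10: RHS = 5, y in [4, 7]  -> 2 point(s)
Affine points: 14. Add the point at infinity: total = 15.

#E(F_11) = 15


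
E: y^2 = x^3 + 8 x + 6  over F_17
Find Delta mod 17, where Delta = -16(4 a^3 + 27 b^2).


4 a^3 + 27 b^2 = 4*8^3 + 27*6^2 = 2048 + 972 = 3020
Delta = -16 * (3020) = -48320
Delta mod 17 = 11

Delta = 11 (mod 17)


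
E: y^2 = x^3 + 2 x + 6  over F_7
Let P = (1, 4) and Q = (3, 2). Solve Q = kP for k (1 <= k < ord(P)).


Enumerate multiples of P until we hit Q = (3, 2):
  1P = (1, 4)
  2P = (2, 5)
  3P = (5, 6)
  4P = (3, 2)
Match found at i = 4.

k = 4


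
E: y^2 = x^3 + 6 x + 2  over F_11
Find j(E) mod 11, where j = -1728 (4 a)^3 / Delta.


Delta = -16(4 a^3 + 27 b^2) mod 11 = 2
-1728 * (4 a)^3 = -1728 * (4*6)^3 mod 11 = 3
j = 3 * 2^(-1) mod 11 = 7

j = 7 (mod 11)


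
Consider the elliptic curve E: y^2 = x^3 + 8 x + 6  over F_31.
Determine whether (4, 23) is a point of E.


Check whether y^2 = x^3 + 8 x + 6 (mod 31) for (x, y) = (4, 23).
LHS: y^2 = 23^2 mod 31 = 2
RHS: x^3 + 8 x + 6 = 4^3 + 8*4 + 6 mod 31 = 9
LHS != RHS

No, not on the curve


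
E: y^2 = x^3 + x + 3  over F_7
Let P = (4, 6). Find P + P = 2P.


Doubling: s = (3 x1^2 + a) / (2 y1)
s = (3*4^2 + 1) / (2*6) mod 7 = 0
x3 = s^2 - 2 x1 mod 7 = 0^2 - 2*4 = 6
y3 = s (x1 - x3) - y1 mod 7 = 0 * (4 - 6) - 6 = 1

2P = (6, 1)


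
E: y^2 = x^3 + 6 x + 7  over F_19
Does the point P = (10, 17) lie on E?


Check whether y^2 = x^3 + 6 x + 7 (mod 19) for (x, y) = (10, 17).
LHS: y^2 = 17^2 mod 19 = 4
RHS: x^3 + 6 x + 7 = 10^3 + 6*10 + 7 mod 19 = 3
LHS != RHS

No, not on the curve


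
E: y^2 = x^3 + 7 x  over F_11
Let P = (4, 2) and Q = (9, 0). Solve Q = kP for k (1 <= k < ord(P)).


Enumerate multiples of P until we hit Q = (9, 0):
  1P = (4, 2)
  2P = (3, 9)
  3P = (9, 0)
Match found at i = 3.

k = 3


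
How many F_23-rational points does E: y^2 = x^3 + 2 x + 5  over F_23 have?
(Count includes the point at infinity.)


For each x in F_23, count y with y^2 = x^3 + 2 x + 5 mod 23:
  x = 1: RHS = 8, y in [10, 13]  -> 2 point(s)
  x = 4: RHS = 8, y in [10, 13]  -> 2 point(s)
  x = 5: RHS = 2, y in [5, 18]  -> 2 point(s)
  x = 6: RHS = 3, y in [7, 16]  -> 2 point(s)
  x = 8: RHS = 4, y in [2, 21]  -> 2 point(s)
  x = 9: RHS = 16, y in [4, 19]  -> 2 point(s)
  x = 10: RHS = 13, y in [6, 17]  -> 2 point(s)
  x = 11: RHS = 1, y in [1, 22]  -> 2 point(s)
  x = 12: RHS = 9, y in [3, 20]  -> 2 point(s)
  x = 15: RHS = 6, y in [11, 12]  -> 2 point(s)
  x = 16: RHS = 16, y in [4, 19]  -> 2 point(s)
  x = 18: RHS = 8, y in [10, 13]  -> 2 point(s)
  x = 19: RHS = 2, y in [5, 18]  -> 2 point(s)
  x = 20: RHS = 18, y in [8, 15]  -> 2 point(s)
  x = 21: RHS = 16, y in [4, 19]  -> 2 point(s)
  x = 22: RHS = 2, y in [5, 18]  -> 2 point(s)
Affine points: 32. Add the point at infinity: total = 33.

#E(F_23) = 33


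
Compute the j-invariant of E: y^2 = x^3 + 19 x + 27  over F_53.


Delta = -16(4 a^3 + 27 b^2) mod 53 = 21
-1728 * (4 a)^3 = -1728 * (4*19)^3 mod 53 = 47
j = 47 * 21^(-1) mod 53 = 30

j = 30 (mod 53)


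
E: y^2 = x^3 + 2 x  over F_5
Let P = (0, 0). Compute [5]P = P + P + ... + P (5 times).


k = 5 = 101_2 (binary, LSB first: 101)
Double-and-add from P = (0, 0):
  bit 0 = 1: acc = O + (0, 0) = (0, 0)
  bit 1 = 0: acc unchanged = (0, 0)
  bit 2 = 1: acc = (0, 0) + O = (0, 0)

5P = (0, 0)


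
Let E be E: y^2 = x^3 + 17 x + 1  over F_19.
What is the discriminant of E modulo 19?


4 a^3 + 27 b^2 = 4*17^3 + 27*1^2 = 19652 + 27 = 19679
Delta = -16 * (19679) = -314864
Delta mod 19 = 4

Delta = 4 (mod 19)


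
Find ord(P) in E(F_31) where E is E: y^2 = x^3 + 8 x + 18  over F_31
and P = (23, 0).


Compute successive multiples of P until we hit O:
  1P = (23, 0)
  2P = O

ord(P) = 2


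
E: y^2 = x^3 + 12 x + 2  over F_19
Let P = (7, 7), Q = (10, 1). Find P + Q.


P != Q, so use the chord formula.
s = (y2 - y1) / (x2 - x1) = (13) / (3) mod 19 = 17
x3 = s^2 - x1 - x2 mod 19 = 17^2 - 7 - 10 = 6
y3 = s (x1 - x3) - y1 mod 19 = 17 * (7 - 6) - 7 = 10

P + Q = (6, 10)


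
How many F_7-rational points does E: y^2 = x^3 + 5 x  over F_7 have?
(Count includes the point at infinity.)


For each x in F_7, count y with y^2 = x^3 + 5 x + 0 mod 7:
  x = 0: RHS = 0, y in [0]  -> 1 point(s)
  x = 2: RHS = 4, y in [2, 5]  -> 2 point(s)
  x = 3: RHS = 0, y in [0]  -> 1 point(s)
  x = 4: RHS = 0, y in [0]  -> 1 point(s)
  x = 6: RHS = 1, y in [1, 6]  -> 2 point(s)
Affine points: 7. Add the point at infinity: total = 8.

#E(F_7) = 8


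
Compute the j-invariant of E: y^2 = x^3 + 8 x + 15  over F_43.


Delta = -16(4 a^3 + 27 b^2) mod 43 = 21
-1728 * (4 a)^3 = -1728 * (4*8)^3 mod 43 = 27
j = 27 * 21^(-1) mod 43 = 32

j = 32 (mod 43)


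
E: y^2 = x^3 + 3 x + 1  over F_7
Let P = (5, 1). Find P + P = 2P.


Doubling: s = (3 x1^2 + a) / (2 y1)
s = (3*5^2 + 3) / (2*1) mod 7 = 4
x3 = s^2 - 2 x1 mod 7 = 4^2 - 2*5 = 6
y3 = s (x1 - x3) - y1 mod 7 = 4 * (5 - 6) - 1 = 2

2P = (6, 2)


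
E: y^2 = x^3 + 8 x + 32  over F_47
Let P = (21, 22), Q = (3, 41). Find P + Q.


P != Q, so use the chord formula.
s = (y2 - y1) / (x2 - x1) = (19) / (29) mod 47 = 12
x3 = s^2 - x1 - x2 mod 47 = 12^2 - 21 - 3 = 26
y3 = s (x1 - x3) - y1 mod 47 = 12 * (21 - 26) - 22 = 12

P + Q = (26, 12)


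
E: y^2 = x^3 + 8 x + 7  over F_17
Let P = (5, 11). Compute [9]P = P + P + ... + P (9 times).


k = 9 = 1001_2 (binary, LSB first: 1001)
Double-and-add from P = (5, 11):
  bit 0 = 1: acc = O + (5, 11) = (5, 11)
  bit 1 = 0: acc unchanged = (5, 11)
  bit 2 = 0: acc unchanged = (5, 11)
  bit 3 = 1: acc = (5, 11) + (7, 10) = (1, 4)

9P = (1, 4)


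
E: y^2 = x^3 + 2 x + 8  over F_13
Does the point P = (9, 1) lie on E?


Check whether y^2 = x^3 + 2 x + 8 (mod 13) for (x, y) = (9, 1).
LHS: y^2 = 1^2 mod 13 = 1
RHS: x^3 + 2 x + 8 = 9^3 + 2*9 + 8 mod 13 = 1
LHS = RHS

Yes, on the curve


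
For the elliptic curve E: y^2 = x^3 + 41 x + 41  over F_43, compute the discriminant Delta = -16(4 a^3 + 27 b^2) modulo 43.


4 a^3 + 27 b^2 = 4*41^3 + 27*41^2 = 275684 + 45387 = 321071
Delta = -16 * (321071) = -5137136
Delta mod 43 = 31

Delta = 31 (mod 43)


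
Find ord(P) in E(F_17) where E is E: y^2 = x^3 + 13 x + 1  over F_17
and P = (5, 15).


Compute successive multiples of P until we hit O:
  1P = (5, 15)
  2P = (15, 1)
  3P = (1, 10)
  4P = (3, 13)
  5P = (10, 14)
  6P = (0, 1)
  7P = (11, 9)
  8P = (2, 16)
  ... (continuing to 25P)
  25P = O

ord(P) = 25


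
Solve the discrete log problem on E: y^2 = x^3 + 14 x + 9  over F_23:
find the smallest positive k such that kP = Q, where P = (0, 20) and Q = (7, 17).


Enumerate multiples of P until we hit Q = (7, 17):
  1P = (0, 20)
  2P = (8, 14)
  3P = (17, 10)
  4P = (19, 2)
  5P = (7, 6)
  6P = (20, 20)
  7P = (3, 3)
  8P = (1, 1)
  9P = (15, 12)
  10P = (9, 17)
  11P = (9, 6)
  12P = (15, 11)
  13P = (1, 22)
  14P = (3, 20)
  15P = (20, 3)
  16P = (7, 17)
Match found at i = 16.

k = 16


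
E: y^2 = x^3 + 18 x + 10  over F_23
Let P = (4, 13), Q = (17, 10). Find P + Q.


P != Q, so use the chord formula.
s = (y2 - y1) / (x2 - x1) = (20) / (13) mod 23 = 21
x3 = s^2 - x1 - x2 mod 23 = 21^2 - 4 - 17 = 6
y3 = s (x1 - x3) - y1 mod 23 = 21 * (4 - 6) - 13 = 14

P + Q = (6, 14)


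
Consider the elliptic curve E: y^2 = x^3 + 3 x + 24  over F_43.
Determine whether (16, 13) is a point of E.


Check whether y^2 = x^3 + 3 x + 24 (mod 43) for (x, y) = (16, 13).
LHS: y^2 = 13^2 mod 43 = 40
RHS: x^3 + 3 x + 24 = 16^3 + 3*16 + 24 mod 43 = 40
LHS = RHS

Yes, on the curve


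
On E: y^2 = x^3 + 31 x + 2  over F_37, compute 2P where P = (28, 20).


Doubling: s = (3 x1^2 + a) / (2 y1)
s = (3*28^2 + 31) / (2*20) mod 37 = 5
x3 = s^2 - 2 x1 mod 37 = 5^2 - 2*28 = 6
y3 = s (x1 - x3) - y1 mod 37 = 5 * (28 - 6) - 20 = 16

2P = (6, 16)


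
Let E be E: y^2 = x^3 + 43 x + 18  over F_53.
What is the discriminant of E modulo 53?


4 a^3 + 27 b^2 = 4*43^3 + 27*18^2 = 318028 + 8748 = 326776
Delta = -16 * (326776) = -5228416
Delta mod 53 = 34

Delta = 34 (mod 53)


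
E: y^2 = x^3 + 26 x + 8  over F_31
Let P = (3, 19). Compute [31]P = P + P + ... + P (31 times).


k = 31 = 11111_2 (binary, LSB first: 11111)
Double-and-add from P = (3, 19):
  bit 0 = 1: acc = O + (3, 19) = (3, 19)
  bit 1 = 1: acc = (3, 19) + (14, 4) = (1, 29)
  bit 2 = 1: acc = (1, 29) + (21, 9) = (10, 11)
  bit 3 = 1: acc = (10, 11) + (25, 15) = (29, 17)
  bit 4 = 1: acc = (29, 17) + (19, 18) = (23, 1)

31P = (23, 1)


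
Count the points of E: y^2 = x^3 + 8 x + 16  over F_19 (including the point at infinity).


For each x in F_19, count y with y^2 = x^3 + 8 x + 16 mod 19:
  x = 0: RHS = 16, y in [4, 15]  -> 2 point(s)
  x = 1: RHS = 6, y in [5, 14]  -> 2 point(s)
  x = 4: RHS = 17, y in [6, 13]  -> 2 point(s)
  x = 7: RHS = 16, y in [4, 15]  -> 2 point(s)
  x = 9: RHS = 0, y in [0]  -> 1 point(s)
  x = 12: RHS = 16, y in [4, 15]  -> 2 point(s)
  x = 17: RHS = 11, y in [7, 12]  -> 2 point(s)
  x = 18: RHS = 7, y in [8, 11]  -> 2 point(s)
Affine points: 15. Add the point at infinity: total = 16.

#E(F_19) = 16


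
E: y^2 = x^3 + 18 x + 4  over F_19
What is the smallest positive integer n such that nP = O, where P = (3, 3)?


Compute successive multiples of P until we hit O:
  1P = (3, 3)
  2P = (17, 6)
  3P = (10, 5)
  4P = (15, 18)
  5P = (18, 2)
  6P = (4, 11)
  7P = (0, 2)
  8P = (14, 6)
  ... (continuing to 23P)
  23P = O

ord(P) = 23


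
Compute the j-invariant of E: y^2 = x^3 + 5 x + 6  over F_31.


Delta = -16(4 a^3 + 27 b^2) mod 31 = 8
-1728 * (4 a)^3 = -1728 * (4*5)^3 mod 31 = 16
j = 16 * 8^(-1) mod 31 = 2

j = 2 (mod 31)


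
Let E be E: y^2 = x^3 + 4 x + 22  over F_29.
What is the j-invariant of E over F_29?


Delta = -16(4 a^3 + 27 b^2) mod 29 = 24
-1728 * (4 a)^3 = -1728 * (4*4)^3 mod 29 = 26
j = 26 * 24^(-1) mod 29 = 18

j = 18 (mod 29)


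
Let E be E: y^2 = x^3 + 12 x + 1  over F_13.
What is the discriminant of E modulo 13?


4 a^3 + 27 b^2 = 4*12^3 + 27*1^2 = 6912 + 27 = 6939
Delta = -16 * (6939) = -111024
Delta mod 13 = 9

Delta = 9 (mod 13)


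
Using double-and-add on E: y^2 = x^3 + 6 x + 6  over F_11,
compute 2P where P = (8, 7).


k = 2 = 10_2 (binary, LSB first: 01)
Double-and-add from P = (8, 7):
  bit 0 = 0: acc unchanged = O
  bit 1 = 1: acc = O + (6, 4) = (6, 4)

2P = (6, 4)


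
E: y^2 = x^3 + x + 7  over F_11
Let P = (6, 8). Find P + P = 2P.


Doubling: s = (3 x1^2 + a) / (2 y1)
s = (3*6^2 + 1) / (2*8) mod 11 = 2
x3 = s^2 - 2 x1 mod 11 = 2^2 - 2*6 = 3
y3 = s (x1 - x3) - y1 mod 11 = 2 * (6 - 3) - 8 = 9

2P = (3, 9)


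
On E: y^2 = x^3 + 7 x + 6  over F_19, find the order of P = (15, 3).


Compute successive multiples of P until we hit O:
  1P = (15, 3)
  2P = (6, 13)
  3P = (18, 13)
  4P = (14, 13)
  5P = (14, 6)
  6P = (18, 6)
  7P = (6, 6)
  8P = (15, 16)
  ... (continuing to 9P)
  9P = O

ord(P) = 9


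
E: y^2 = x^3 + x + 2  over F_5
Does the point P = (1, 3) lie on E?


Check whether y^2 = x^3 + 1 x + 2 (mod 5) for (x, y) = (1, 3).
LHS: y^2 = 3^2 mod 5 = 4
RHS: x^3 + 1 x + 2 = 1^3 + 1*1 + 2 mod 5 = 4
LHS = RHS

Yes, on the curve


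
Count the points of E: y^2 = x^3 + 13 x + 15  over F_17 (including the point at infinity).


For each x in F_17, count y with y^2 = x^3 + 13 x + 15 mod 17:
  x = 0: RHS = 15, y in [7, 10]  -> 2 point(s)
  x = 2: RHS = 15, y in [7, 10]  -> 2 point(s)
  x = 3: RHS = 13, y in [8, 9]  -> 2 point(s)
  x = 5: RHS = 1, y in [1, 16]  -> 2 point(s)
  x = 8: RHS = 2, y in [6, 11]  -> 2 point(s)
  x = 13: RHS = 1, y in [1, 16]  -> 2 point(s)
  x = 14: RHS = 0, y in [0]  -> 1 point(s)
  x = 15: RHS = 15, y in [7, 10]  -> 2 point(s)
  x = 16: RHS = 1, y in [1, 16]  -> 2 point(s)
Affine points: 17. Add the point at infinity: total = 18.

#E(F_17) = 18


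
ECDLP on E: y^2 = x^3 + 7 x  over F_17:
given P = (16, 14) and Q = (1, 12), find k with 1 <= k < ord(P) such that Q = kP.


Enumerate multiples of P until we hit Q = (1, 12):
  1P = (16, 14)
  2P = (1, 12)
Match found at i = 2.

k = 2


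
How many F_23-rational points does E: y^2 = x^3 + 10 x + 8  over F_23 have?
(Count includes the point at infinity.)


For each x in F_23, count y with y^2 = x^3 + 10 x + 8 mod 23:
  x = 0: RHS = 8, y in [10, 13]  -> 2 point(s)
  x = 2: RHS = 13, y in [6, 17]  -> 2 point(s)
  x = 6: RHS = 8, y in [10, 13]  -> 2 point(s)
  x = 8: RHS = 2, y in [5, 18]  -> 2 point(s)
  x = 10: RHS = 4, y in [2, 21]  -> 2 point(s)
  x = 11: RHS = 0, y in [0]  -> 1 point(s)
  x = 12: RHS = 16, y in [4, 19]  -> 2 point(s)
  x = 13: RHS = 12, y in [9, 14]  -> 2 point(s)
  x = 16: RHS = 9, y in [3, 20]  -> 2 point(s)
  x = 17: RHS = 8, y in [10, 13]  -> 2 point(s)
  x = 21: RHS = 3, y in [7, 16]  -> 2 point(s)
Affine points: 21. Add the point at infinity: total = 22.

#E(F_23) = 22


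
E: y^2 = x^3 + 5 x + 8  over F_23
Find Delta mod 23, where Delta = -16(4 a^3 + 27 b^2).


4 a^3 + 27 b^2 = 4*5^3 + 27*8^2 = 500 + 1728 = 2228
Delta = -16 * (2228) = -35648
Delta mod 23 = 2

Delta = 2 (mod 23)


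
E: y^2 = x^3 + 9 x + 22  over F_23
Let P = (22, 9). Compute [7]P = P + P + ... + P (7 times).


k = 7 = 111_2 (binary, LSB first: 111)
Double-and-add from P = (22, 9):
  bit 0 = 1: acc = O + (22, 9) = (22, 9)
  bit 1 = 1: acc = (22, 9) + (5, 10) = (12, 8)
  bit 2 = 1: acc = (12, 8) + (15, 17) = (5, 13)

7P = (5, 13)


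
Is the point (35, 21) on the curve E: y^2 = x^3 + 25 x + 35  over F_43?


Check whether y^2 = x^3 + 25 x + 35 (mod 43) for (x, y) = (35, 21).
LHS: y^2 = 21^2 mod 43 = 11
RHS: x^3 + 25 x + 35 = 35^3 + 25*35 + 35 mod 43 = 11
LHS = RHS

Yes, on the curve


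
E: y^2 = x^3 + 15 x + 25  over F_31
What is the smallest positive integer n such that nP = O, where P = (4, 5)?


Compute successive multiples of P until we hit O:
  1P = (4, 5)
  2P = (1, 17)
  3P = (11, 23)
  4P = (3, 2)
  5P = (2, 1)
  6P = (29, 7)
  7P = (5, 16)
  8P = (19, 16)
  ... (continuing to 31P)
  31P = O

ord(P) = 31


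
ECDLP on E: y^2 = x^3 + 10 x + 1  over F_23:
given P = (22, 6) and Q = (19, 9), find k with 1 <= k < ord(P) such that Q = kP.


Enumerate multiples of P until we hit Q = (19, 9):
  1P = (22, 6)
  2P = (11, 4)
  3P = (6, 22)
  4P = (19, 14)
  5P = (7, 0)
  6P = (19, 9)
Match found at i = 6.

k = 6


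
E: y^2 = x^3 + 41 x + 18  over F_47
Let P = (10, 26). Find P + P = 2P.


Doubling: s = (3 x1^2 + a) / (2 y1)
s = (3*10^2 + 41) / (2*26) mod 47 = 40
x3 = s^2 - 2 x1 mod 47 = 40^2 - 2*10 = 29
y3 = s (x1 - x3) - y1 mod 47 = 40 * (10 - 29) - 26 = 13

2P = (29, 13)


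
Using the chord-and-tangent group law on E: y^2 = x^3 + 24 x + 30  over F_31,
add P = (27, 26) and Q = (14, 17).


P != Q, so use the chord formula.
s = (y2 - y1) / (x2 - x1) = (22) / (18) mod 31 = 15
x3 = s^2 - x1 - x2 mod 31 = 15^2 - 27 - 14 = 29
y3 = s (x1 - x3) - y1 mod 31 = 15 * (27 - 29) - 26 = 6

P + Q = (29, 6)


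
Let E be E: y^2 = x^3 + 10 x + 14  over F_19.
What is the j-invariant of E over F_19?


Delta = -16(4 a^3 + 27 b^2) mod 19 = 3
-1728 * (4 a)^3 = -1728 * (4*10)^3 mod 19 = 8
j = 8 * 3^(-1) mod 19 = 9

j = 9 (mod 19)


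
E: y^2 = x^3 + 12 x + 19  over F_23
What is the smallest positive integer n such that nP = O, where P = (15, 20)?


Compute successive multiples of P until we hit O:
  1P = (15, 20)
  2P = (22, 11)
  3P = (13, 7)
  4P = (20, 5)
  5P = (20, 18)
  6P = (13, 16)
  7P = (22, 12)
  8P = (15, 3)
  ... (continuing to 9P)
  9P = O

ord(P) = 9


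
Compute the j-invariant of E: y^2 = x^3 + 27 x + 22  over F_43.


Delta = -16(4 a^3 + 27 b^2) mod 43 = 37
-1728 * (4 a)^3 = -1728 * (4*27)^3 mod 43 = 42
j = 42 * 37^(-1) mod 43 = 36

j = 36 (mod 43)


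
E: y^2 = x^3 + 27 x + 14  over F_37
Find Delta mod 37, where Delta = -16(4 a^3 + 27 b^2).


4 a^3 + 27 b^2 = 4*27^3 + 27*14^2 = 78732 + 5292 = 84024
Delta = -16 * (84024) = -1344384
Delta mod 37 = 11

Delta = 11 (mod 37)


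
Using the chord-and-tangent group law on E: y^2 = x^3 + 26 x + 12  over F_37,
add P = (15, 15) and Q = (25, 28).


P != Q, so use the chord formula.
s = (y2 - y1) / (x2 - x1) = (13) / (10) mod 37 = 5
x3 = s^2 - x1 - x2 mod 37 = 5^2 - 15 - 25 = 22
y3 = s (x1 - x3) - y1 mod 37 = 5 * (15 - 22) - 15 = 24

P + Q = (22, 24)


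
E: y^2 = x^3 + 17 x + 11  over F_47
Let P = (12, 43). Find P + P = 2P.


Doubling: s = (3 x1^2 + a) / (2 y1)
s = (3*12^2 + 17) / (2*43) mod 47 = 32
x3 = s^2 - 2 x1 mod 47 = 32^2 - 2*12 = 13
y3 = s (x1 - x3) - y1 mod 47 = 32 * (12 - 13) - 43 = 19

2P = (13, 19)


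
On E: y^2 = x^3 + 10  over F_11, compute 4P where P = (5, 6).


k = 4 = 100_2 (binary, LSB first: 001)
Double-and-add from P = (5, 6):
  bit 0 = 0: acc unchanged = O
  bit 1 = 0: acc unchanged = O
  bit 2 = 1: acc = O + (5, 6) = (5, 6)

4P = (5, 6)


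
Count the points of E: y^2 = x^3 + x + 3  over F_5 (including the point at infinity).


For each x in F_5, count y with y^2 = x^3 + 1 x + 3 mod 5:
  x = 1: RHS = 0, y in [0]  -> 1 point(s)
  x = 4: RHS = 1, y in [1, 4]  -> 2 point(s)
Affine points: 3. Add the point at infinity: total = 4.

#E(F_5) = 4


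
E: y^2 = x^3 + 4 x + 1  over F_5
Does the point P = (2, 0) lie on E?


Check whether y^2 = x^3 + 4 x + 1 (mod 5) for (x, y) = (2, 0).
LHS: y^2 = 0^2 mod 5 = 0
RHS: x^3 + 4 x + 1 = 2^3 + 4*2 + 1 mod 5 = 2
LHS != RHS

No, not on the curve


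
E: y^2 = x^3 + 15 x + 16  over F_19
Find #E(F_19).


For each x in F_19, count y with y^2 = x^3 + 15 x + 16 mod 19:
  x = 0: RHS = 16, y in [4, 15]  -> 2 point(s)
  x = 2: RHS = 16, y in [4, 15]  -> 2 point(s)
  x = 4: RHS = 7, y in [8, 11]  -> 2 point(s)
  x = 5: RHS = 7, y in [8, 11]  -> 2 point(s)
  x = 9: RHS = 6, y in [5, 14]  -> 2 point(s)
  x = 10: RHS = 7, y in [8, 11]  -> 2 point(s)
  x = 11: RHS = 11, y in [7, 12]  -> 2 point(s)
  x = 12: RHS = 5, y in [9, 10]  -> 2 point(s)
  x = 14: RHS = 6, y in [5, 14]  -> 2 point(s)
  x = 15: RHS = 6, y in [5, 14]  -> 2 point(s)
  x = 16: RHS = 1, y in [1, 18]  -> 2 point(s)
  x = 17: RHS = 16, y in [4, 15]  -> 2 point(s)
  x = 18: RHS = 0, y in [0]  -> 1 point(s)
Affine points: 25. Add the point at infinity: total = 26.

#E(F_19) = 26


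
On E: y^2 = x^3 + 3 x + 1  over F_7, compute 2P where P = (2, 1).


k = 2 = 10_2 (binary, LSB first: 01)
Double-and-add from P = (2, 1):
  bit 0 = 0: acc unchanged = O
  bit 1 = 1: acc = O + (5, 1) = (5, 1)

2P = (5, 1)


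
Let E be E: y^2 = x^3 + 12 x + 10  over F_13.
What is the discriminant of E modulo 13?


4 a^3 + 27 b^2 = 4*12^3 + 27*10^2 = 6912 + 2700 = 9612
Delta = -16 * (9612) = -153792
Delta mod 13 = 11

Delta = 11 (mod 13)


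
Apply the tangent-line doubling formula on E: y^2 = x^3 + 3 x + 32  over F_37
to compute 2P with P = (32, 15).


Doubling: s = (3 x1^2 + a) / (2 y1)
s = (3*32^2 + 3) / (2*15) mod 37 = 10
x3 = s^2 - 2 x1 mod 37 = 10^2 - 2*32 = 36
y3 = s (x1 - x3) - y1 mod 37 = 10 * (32 - 36) - 15 = 19

2P = (36, 19)


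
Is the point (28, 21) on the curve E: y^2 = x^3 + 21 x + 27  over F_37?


Check whether y^2 = x^3 + 21 x + 27 (mod 37) for (x, y) = (28, 21).
LHS: y^2 = 21^2 mod 37 = 34
RHS: x^3 + 21 x + 27 = 28^3 + 21*28 + 27 mod 37 = 34
LHS = RHS

Yes, on the curve


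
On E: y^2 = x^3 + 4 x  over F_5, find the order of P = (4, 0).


Compute successive multiples of P until we hit O:
  1P = (4, 0)
  2P = O

ord(P) = 2


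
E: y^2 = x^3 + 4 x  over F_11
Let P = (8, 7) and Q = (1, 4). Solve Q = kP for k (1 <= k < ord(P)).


Enumerate multiples of P until we hit Q = (1, 4):
  1P = (8, 7)
  2P = (4, 5)
  3P = (2, 7)
  4P = (1, 4)
Match found at i = 4.

k = 4


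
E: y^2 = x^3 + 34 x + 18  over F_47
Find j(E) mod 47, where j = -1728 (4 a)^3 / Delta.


Delta = -16(4 a^3 + 27 b^2) mod 47 = 29
-1728 * (4 a)^3 = -1728 * (4*34)^3 mod 47 = 35
j = 35 * 29^(-1) mod 47 = 32

j = 32 (mod 47)


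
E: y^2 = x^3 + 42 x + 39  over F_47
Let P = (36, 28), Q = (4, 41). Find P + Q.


P != Q, so use the chord formula.
s = (y2 - y1) / (x2 - x1) = (13) / (15) mod 47 = 4
x3 = s^2 - x1 - x2 mod 47 = 4^2 - 36 - 4 = 23
y3 = s (x1 - x3) - y1 mod 47 = 4 * (36 - 23) - 28 = 24

P + Q = (23, 24)


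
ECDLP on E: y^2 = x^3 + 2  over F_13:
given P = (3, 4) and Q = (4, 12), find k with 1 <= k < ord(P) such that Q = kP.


Enumerate multiples of P until we hit Q = (4, 12):
  1P = (3, 4)
  2P = (6, 7)
  3P = (5, 7)
  4P = (4, 1)
  5P = (2, 6)
  6P = (12, 1)
  7P = (1, 4)
  8P = (9, 9)
  9P = (10, 1)
  10P = (10, 12)
  11P = (9, 4)
  12P = (1, 9)
  13P = (12, 12)
  14P = (2, 7)
  15P = (4, 12)
Match found at i = 15.

k = 15


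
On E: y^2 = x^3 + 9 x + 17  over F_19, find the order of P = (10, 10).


Compute successive multiples of P until we hit O:
  1P = (10, 10)
  2P = (5, 15)
  3P = (5, 4)
  4P = (10, 9)
  5P = O

ord(P) = 5


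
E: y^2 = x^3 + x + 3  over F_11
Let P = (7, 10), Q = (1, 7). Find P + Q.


P != Q, so use the chord formula.
s = (y2 - y1) / (x2 - x1) = (8) / (5) mod 11 = 6
x3 = s^2 - x1 - x2 mod 11 = 6^2 - 7 - 1 = 6
y3 = s (x1 - x3) - y1 mod 11 = 6 * (7 - 6) - 10 = 7

P + Q = (6, 7)


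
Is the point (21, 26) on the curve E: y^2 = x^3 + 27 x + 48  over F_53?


Check whether y^2 = x^3 + 27 x + 48 (mod 53) for (x, y) = (21, 26).
LHS: y^2 = 26^2 mod 53 = 40
RHS: x^3 + 27 x + 48 = 21^3 + 27*21 + 48 mod 53 = 18
LHS != RHS

No, not on the curve


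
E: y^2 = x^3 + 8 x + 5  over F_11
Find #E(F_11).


For each x in F_11, count y with y^2 = x^3 + 8 x + 5 mod 11:
  x = 0: RHS = 5, y in [4, 7]  -> 2 point(s)
  x = 1: RHS = 3, y in [5, 6]  -> 2 point(s)
  x = 3: RHS = 1, y in [1, 10]  -> 2 point(s)
  x = 5: RHS = 5, y in [4, 7]  -> 2 point(s)
  x = 6: RHS = 5, y in [4, 7]  -> 2 point(s)
  x = 8: RHS = 9, y in [3, 8]  -> 2 point(s)
  x = 9: RHS = 3, y in [5, 6]  -> 2 point(s)
Affine points: 14. Add the point at infinity: total = 15.

#E(F_11) = 15


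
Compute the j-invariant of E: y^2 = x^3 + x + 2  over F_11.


Delta = -16(4 a^3 + 27 b^2) mod 11 = 1
-1728 * (4 a)^3 = -1728 * (4*1)^3 mod 11 = 2
j = 2 * 1^(-1) mod 11 = 2

j = 2 (mod 11)


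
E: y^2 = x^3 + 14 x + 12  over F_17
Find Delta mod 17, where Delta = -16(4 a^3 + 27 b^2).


4 a^3 + 27 b^2 = 4*14^3 + 27*12^2 = 10976 + 3888 = 14864
Delta = -16 * (14864) = -237824
Delta mod 17 = 6

Delta = 6 (mod 17)


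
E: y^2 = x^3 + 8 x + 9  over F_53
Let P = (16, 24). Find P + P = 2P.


Doubling: s = (3 x1^2 + a) / (2 y1)
s = (3*16^2 + 8) / (2*24) mod 53 = 25
x3 = s^2 - 2 x1 mod 53 = 25^2 - 2*16 = 10
y3 = s (x1 - x3) - y1 mod 53 = 25 * (16 - 10) - 24 = 20

2P = (10, 20)


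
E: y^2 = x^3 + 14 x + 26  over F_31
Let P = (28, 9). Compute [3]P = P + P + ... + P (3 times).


k = 3 = 11_2 (binary, LSB first: 11)
Double-and-add from P = (28, 9):
  bit 0 = 1: acc = O + (28, 9) = (28, 9)
  bit 1 = 1: acc = (28, 9) + (22, 15) = (13, 7)

3P = (13, 7)


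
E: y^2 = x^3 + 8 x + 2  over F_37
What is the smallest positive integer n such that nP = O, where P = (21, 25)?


Compute successive multiples of P until we hit O:
  1P = (21, 25)
  2P = (25, 18)
  3P = (1, 14)
  4P = (3, 33)
  5P = (10, 3)
  6P = (10, 34)
  7P = (3, 4)
  8P = (1, 23)
  ... (continuing to 11P)
  11P = O

ord(P) = 11


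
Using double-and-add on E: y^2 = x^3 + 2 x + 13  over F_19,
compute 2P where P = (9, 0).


k = 2 = 10_2 (binary, LSB first: 01)
Double-and-add from P = (9, 0):
  bit 0 = 0: acc unchanged = O
  bit 1 = 1: acc = O + O = O

2P = O


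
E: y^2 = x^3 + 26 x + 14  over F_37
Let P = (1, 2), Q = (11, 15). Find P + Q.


P != Q, so use the chord formula.
s = (y2 - y1) / (x2 - x1) = (13) / (10) mod 37 = 5
x3 = s^2 - x1 - x2 mod 37 = 5^2 - 1 - 11 = 13
y3 = s (x1 - x3) - y1 mod 37 = 5 * (1 - 13) - 2 = 12

P + Q = (13, 12)


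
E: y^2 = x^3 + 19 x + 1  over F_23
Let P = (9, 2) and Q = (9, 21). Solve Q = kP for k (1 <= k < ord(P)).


Enumerate multiples of P until we hit Q = (9, 21):
  1P = (9, 2)
  2P = (0, 1)
  3P = (16, 10)
  4P = (4, 7)
  5P = (11, 0)
  6P = (4, 16)
  7P = (16, 13)
  8P = (0, 22)
  9P = (9, 21)
Match found at i = 9.

k = 9


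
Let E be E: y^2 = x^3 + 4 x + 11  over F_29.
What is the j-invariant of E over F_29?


Delta = -16(4 a^3 + 27 b^2) mod 29 = 8
-1728 * (4 a)^3 = -1728 * (4*4)^3 mod 29 = 26
j = 26 * 8^(-1) mod 29 = 25

j = 25 (mod 29)


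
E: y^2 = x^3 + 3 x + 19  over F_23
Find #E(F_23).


For each x in F_23, count y with y^2 = x^3 + 3 x + 19 mod 23:
  x = 1: RHS = 0, y in [0]  -> 1 point(s)
  x = 3: RHS = 9, y in [3, 20]  -> 2 point(s)
  x = 4: RHS = 3, y in [7, 16]  -> 2 point(s)
  x = 6: RHS = 0, y in [0]  -> 1 point(s)
  x = 8: RHS = 3, y in [7, 16]  -> 2 point(s)
  x = 9: RHS = 16, y in [4, 19]  -> 2 point(s)
  x = 11: RHS = 3, y in [7, 16]  -> 2 point(s)
  x = 12: RHS = 12, y in [9, 14]  -> 2 point(s)
  x = 13: RHS = 1, y in [1, 22]  -> 2 point(s)
  x = 15: RHS = 12, y in [9, 14]  -> 2 point(s)
  x = 16: RHS = 0, y in [0]  -> 1 point(s)
  x = 19: RHS = 12, y in [9, 14]  -> 2 point(s)
  x = 20: RHS = 6, y in [11, 12]  -> 2 point(s)
Affine points: 23. Add the point at infinity: total = 24.

#E(F_23) = 24


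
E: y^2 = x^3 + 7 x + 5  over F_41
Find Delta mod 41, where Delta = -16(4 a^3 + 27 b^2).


4 a^3 + 27 b^2 = 4*7^3 + 27*5^2 = 1372 + 675 = 2047
Delta = -16 * (2047) = -32752
Delta mod 41 = 7

Delta = 7 (mod 41)


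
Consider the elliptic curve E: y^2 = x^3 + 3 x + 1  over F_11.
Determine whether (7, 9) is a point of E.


Check whether y^2 = x^3 + 3 x + 1 (mod 11) for (x, y) = (7, 9).
LHS: y^2 = 9^2 mod 11 = 4
RHS: x^3 + 3 x + 1 = 7^3 + 3*7 + 1 mod 11 = 2
LHS != RHS

No, not on the curve


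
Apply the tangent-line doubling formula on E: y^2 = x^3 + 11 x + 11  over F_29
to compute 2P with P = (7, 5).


Doubling: s = (3 x1^2 + a) / (2 y1)
s = (3*7^2 + 11) / (2*5) mod 29 = 10
x3 = s^2 - 2 x1 mod 29 = 10^2 - 2*7 = 28
y3 = s (x1 - x3) - y1 mod 29 = 10 * (7 - 28) - 5 = 17

2P = (28, 17)


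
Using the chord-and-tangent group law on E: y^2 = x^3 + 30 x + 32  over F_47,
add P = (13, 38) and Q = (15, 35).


P != Q, so use the chord formula.
s = (y2 - y1) / (x2 - x1) = (44) / (2) mod 47 = 22
x3 = s^2 - x1 - x2 mod 47 = 22^2 - 13 - 15 = 33
y3 = s (x1 - x3) - y1 mod 47 = 22 * (13 - 33) - 38 = 39

P + Q = (33, 39)


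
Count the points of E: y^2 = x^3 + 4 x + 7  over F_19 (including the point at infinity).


For each x in F_19, count y with y^2 = x^3 + 4 x + 7 mod 19:
  x = 0: RHS = 7, y in [8, 11]  -> 2 point(s)
  x = 2: RHS = 4, y in [2, 17]  -> 2 point(s)
  x = 4: RHS = 11, y in [7, 12]  -> 2 point(s)
  x = 5: RHS = 0, y in [0]  -> 1 point(s)
  x = 6: RHS = 0, y in [0]  -> 1 point(s)
  x = 7: RHS = 17, y in [6, 13]  -> 2 point(s)
  x = 8: RHS = 0, y in [0]  -> 1 point(s)
  x = 12: RHS = 16, y in [4, 15]  -> 2 point(s)
  x = 16: RHS = 6, y in [5, 14]  -> 2 point(s)
Affine points: 15. Add the point at infinity: total = 16.

#E(F_19) = 16


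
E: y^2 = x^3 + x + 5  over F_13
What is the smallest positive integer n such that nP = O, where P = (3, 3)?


Compute successive multiples of P until we hit O:
  1P = (3, 3)
  2P = (10, 12)
  3P = (12, 4)
  4P = (7, 11)
  5P = (7, 2)
  6P = (12, 9)
  7P = (10, 1)
  8P = (3, 10)
  ... (continuing to 9P)
  9P = O

ord(P) = 9


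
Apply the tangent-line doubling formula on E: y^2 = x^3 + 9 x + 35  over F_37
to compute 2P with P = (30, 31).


Doubling: s = (3 x1^2 + a) / (2 y1)
s = (3*30^2 + 9) / (2*31) mod 37 = 24
x3 = s^2 - 2 x1 mod 37 = 24^2 - 2*30 = 35
y3 = s (x1 - x3) - y1 mod 37 = 24 * (30 - 35) - 31 = 34

2P = (35, 34)


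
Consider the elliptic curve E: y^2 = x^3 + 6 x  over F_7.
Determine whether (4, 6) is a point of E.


Check whether y^2 = x^3 + 6 x + 0 (mod 7) for (x, y) = (4, 6).
LHS: y^2 = 6^2 mod 7 = 1
RHS: x^3 + 6 x + 0 = 4^3 + 6*4 + 0 mod 7 = 4
LHS != RHS

No, not on the curve


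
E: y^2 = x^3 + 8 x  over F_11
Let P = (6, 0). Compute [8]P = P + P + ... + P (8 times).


k = 8 = 1000_2 (binary, LSB first: 0001)
Double-and-add from P = (6, 0):
  bit 0 = 0: acc unchanged = O
  bit 1 = 0: acc unchanged = O
  bit 2 = 0: acc unchanged = O
  bit 3 = 1: acc = O + O = O

8P = O


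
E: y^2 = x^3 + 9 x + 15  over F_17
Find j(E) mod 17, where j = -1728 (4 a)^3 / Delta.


Delta = -16(4 a^3 + 27 b^2) mod 17 = 15
-1728 * (4 a)^3 = -1728 * (4*9)^3 mod 17 = 14
j = 14 * 15^(-1) mod 17 = 10

j = 10 (mod 17)


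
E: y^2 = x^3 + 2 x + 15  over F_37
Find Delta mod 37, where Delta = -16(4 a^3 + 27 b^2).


4 a^3 + 27 b^2 = 4*2^3 + 27*15^2 = 32 + 6075 = 6107
Delta = -16 * (6107) = -97712
Delta mod 37 = 5

Delta = 5 (mod 37)


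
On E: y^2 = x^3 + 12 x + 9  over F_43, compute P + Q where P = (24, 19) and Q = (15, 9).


P != Q, so use the chord formula.
s = (y2 - y1) / (x2 - x1) = (33) / (34) mod 43 = 25
x3 = s^2 - x1 - x2 mod 43 = 25^2 - 24 - 15 = 27
y3 = s (x1 - x3) - y1 mod 43 = 25 * (24 - 27) - 19 = 35

P + Q = (27, 35)


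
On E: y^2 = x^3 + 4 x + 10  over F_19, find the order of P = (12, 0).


Compute successive multiples of P until we hit O:
  1P = (12, 0)
  2P = O

ord(P) = 2


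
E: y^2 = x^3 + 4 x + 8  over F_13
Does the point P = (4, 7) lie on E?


Check whether y^2 = x^3 + 4 x + 8 (mod 13) for (x, y) = (4, 7).
LHS: y^2 = 7^2 mod 13 = 10
RHS: x^3 + 4 x + 8 = 4^3 + 4*4 + 8 mod 13 = 10
LHS = RHS

Yes, on the curve


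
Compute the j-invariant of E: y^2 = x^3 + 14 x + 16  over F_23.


Delta = -16(4 a^3 + 27 b^2) mod 23 = 4
-1728 * (4 a)^3 = -1728 * (4*14)^3 mod 23 = 13
j = 13 * 4^(-1) mod 23 = 9

j = 9 (mod 23)


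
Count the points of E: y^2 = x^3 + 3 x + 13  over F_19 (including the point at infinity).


For each x in F_19, count y with y^2 = x^3 + 3 x + 13 mod 19:
  x = 1: RHS = 17, y in [6, 13]  -> 2 point(s)
  x = 3: RHS = 11, y in [7, 12]  -> 2 point(s)
  x = 5: RHS = 1, y in [1, 18]  -> 2 point(s)
  x = 6: RHS = 0, y in [0]  -> 1 point(s)
  x = 7: RHS = 16, y in [4, 15]  -> 2 point(s)
  x = 8: RHS = 17, y in [6, 13]  -> 2 point(s)
  x = 9: RHS = 9, y in [3, 16]  -> 2 point(s)
  x = 10: RHS = 17, y in [6, 13]  -> 2 point(s)
  x = 11: RHS = 9, y in [3, 16]  -> 2 point(s)
  x = 13: RHS = 7, y in [8, 11]  -> 2 point(s)
  x = 14: RHS = 6, y in [5, 14]  -> 2 point(s)
  x = 18: RHS = 9, y in [3, 16]  -> 2 point(s)
Affine points: 23. Add the point at infinity: total = 24.

#E(F_19) = 24


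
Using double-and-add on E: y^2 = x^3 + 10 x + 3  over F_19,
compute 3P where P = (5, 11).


k = 3 = 11_2 (binary, LSB first: 11)
Double-and-add from P = (5, 11):
  bit 0 = 1: acc = O + (5, 11) = (5, 11)
  bit 1 = 1: acc = (5, 11) + (18, 7) = (7, 13)

3P = (7, 13)


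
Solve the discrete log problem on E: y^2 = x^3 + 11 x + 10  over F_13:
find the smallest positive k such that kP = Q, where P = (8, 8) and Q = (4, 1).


Enumerate multiples of P until we hit Q = (4, 1):
  1P = (8, 8)
  2P = (7, 12)
  3P = (1, 3)
  4P = (0, 7)
  5P = (4, 12)
  6P = (2, 12)
  7P = (2, 1)
  8P = (4, 1)
Match found at i = 8.

k = 8


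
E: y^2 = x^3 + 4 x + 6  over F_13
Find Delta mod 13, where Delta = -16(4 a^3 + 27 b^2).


4 a^3 + 27 b^2 = 4*4^3 + 27*6^2 = 256 + 972 = 1228
Delta = -16 * (1228) = -19648
Delta mod 13 = 8

Delta = 8 (mod 13)


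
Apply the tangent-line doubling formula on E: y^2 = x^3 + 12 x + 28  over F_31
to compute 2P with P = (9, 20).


Doubling: s = (3 x1^2 + a) / (2 y1)
s = (3*9^2 + 12) / (2*20) mod 31 = 18
x3 = s^2 - 2 x1 mod 31 = 18^2 - 2*9 = 27
y3 = s (x1 - x3) - y1 mod 31 = 18 * (9 - 27) - 20 = 28

2P = (27, 28)


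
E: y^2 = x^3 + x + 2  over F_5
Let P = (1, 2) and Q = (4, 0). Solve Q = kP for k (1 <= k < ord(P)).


Enumerate multiples of P until we hit Q = (4, 0):
  1P = (1, 2)
  2P = (4, 0)
Match found at i = 2.

k = 2


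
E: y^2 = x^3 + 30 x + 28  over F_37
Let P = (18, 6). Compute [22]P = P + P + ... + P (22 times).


k = 22 = 10110_2 (binary, LSB first: 01101)
Double-and-add from P = (18, 6):
  bit 0 = 0: acc unchanged = O
  bit 1 = 1: acc = O + (8, 15) = (8, 15)
  bit 2 = 1: acc = (8, 15) + (21, 22) = (35, 16)
  bit 3 = 0: acc unchanged = (35, 16)
  bit 4 = 1: acc = (35, 16) + (36, 16) = (3, 21)

22P = (3, 21)


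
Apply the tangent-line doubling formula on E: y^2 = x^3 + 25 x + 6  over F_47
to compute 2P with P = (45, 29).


Doubling: s = (3 x1^2 + a) / (2 y1)
s = (3*45^2 + 25) / (2*29) mod 47 = 29
x3 = s^2 - 2 x1 mod 47 = 29^2 - 2*45 = 46
y3 = s (x1 - x3) - y1 mod 47 = 29 * (45 - 46) - 29 = 36

2P = (46, 36)


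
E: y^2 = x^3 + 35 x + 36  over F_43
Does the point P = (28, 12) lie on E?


Check whether y^2 = x^3 + 35 x + 36 (mod 43) for (x, y) = (28, 12).
LHS: y^2 = 12^2 mod 43 = 15
RHS: x^3 + 35 x + 36 = 28^3 + 35*28 + 36 mod 43 = 6
LHS != RHS

No, not on the curve


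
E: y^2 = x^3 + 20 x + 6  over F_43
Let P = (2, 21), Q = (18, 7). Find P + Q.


P != Q, so use the chord formula.
s = (y2 - y1) / (x2 - x1) = (29) / (16) mod 43 = 26
x3 = s^2 - x1 - x2 mod 43 = 26^2 - 2 - 18 = 11
y3 = s (x1 - x3) - y1 mod 43 = 26 * (2 - 11) - 21 = 3

P + Q = (11, 3)


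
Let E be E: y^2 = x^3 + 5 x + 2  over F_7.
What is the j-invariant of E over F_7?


Delta = -16(4 a^3 + 27 b^2) mod 7 = 2
-1728 * (4 a)^3 = -1728 * (4*5)^3 mod 7 = 6
j = 6 * 2^(-1) mod 7 = 3

j = 3 (mod 7)


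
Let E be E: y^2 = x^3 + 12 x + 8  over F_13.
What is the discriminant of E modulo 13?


4 a^3 + 27 b^2 = 4*12^3 + 27*8^2 = 6912 + 1728 = 8640
Delta = -16 * (8640) = -138240
Delta mod 13 = 2

Delta = 2 (mod 13)


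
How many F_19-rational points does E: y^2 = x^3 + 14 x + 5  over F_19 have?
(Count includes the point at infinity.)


For each x in F_19, count y with y^2 = x^3 + 14 x + 5 mod 19:
  x = 0: RHS = 5, y in [9, 10]  -> 2 point(s)
  x = 1: RHS = 1, y in [1, 18]  -> 2 point(s)
  x = 3: RHS = 17, y in [6, 13]  -> 2 point(s)
  x = 4: RHS = 11, y in [7, 12]  -> 2 point(s)
  x = 6: RHS = 1, y in [1, 18]  -> 2 point(s)
  x = 7: RHS = 9, y in [3, 16]  -> 2 point(s)
  x = 9: RHS = 5, y in [9, 10]  -> 2 point(s)
  x = 10: RHS = 5, y in [9, 10]  -> 2 point(s)
  x = 12: RHS = 1, y in [1, 18]  -> 2 point(s)
  x = 13: RHS = 9, y in [3, 16]  -> 2 point(s)
  x = 14: RHS = 0, y in [0]  -> 1 point(s)
  x = 17: RHS = 7, y in [8, 11]  -> 2 point(s)
  x = 18: RHS = 9, y in [3, 16]  -> 2 point(s)
Affine points: 25. Add the point at infinity: total = 26.

#E(F_19) = 26


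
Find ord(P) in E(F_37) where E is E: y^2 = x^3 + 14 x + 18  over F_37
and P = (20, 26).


Compute successive multiples of P until we hit O:
  1P = (20, 26)
  2P = (1, 12)
  3P = (23, 1)
  4P = (10, 14)
  5P = (4, 8)
  6P = (16, 34)
  7P = (5, 18)
  8P = (21, 8)
  ... (continuing to 35P)
  35P = O

ord(P) = 35


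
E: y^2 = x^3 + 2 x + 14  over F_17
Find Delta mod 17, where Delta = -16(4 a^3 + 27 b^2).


4 a^3 + 27 b^2 = 4*2^3 + 27*14^2 = 32 + 5292 = 5324
Delta = -16 * (5324) = -85184
Delta mod 17 = 3

Delta = 3 (mod 17)


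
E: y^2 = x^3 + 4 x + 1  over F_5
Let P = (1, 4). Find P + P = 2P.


Doubling: s = (3 x1^2 + a) / (2 y1)
s = (3*1^2 + 4) / (2*4) mod 5 = 4
x3 = s^2 - 2 x1 mod 5 = 4^2 - 2*1 = 4
y3 = s (x1 - x3) - y1 mod 5 = 4 * (1 - 4) - 4 = 4

2P = (4, 4)


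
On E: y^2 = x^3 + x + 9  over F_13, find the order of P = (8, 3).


Compute successive multiples of P until we hit O:
  1P = (8, 3)
  2P = (0, 3)
  3P = (5, 10)
  4P = (4, 5)
  5P = (11, 5)
  6P = (6, 7)
  7P = (3, 0)
  8P = (6, 6)
  ... (continuing to 14P)
  14P = O

ord(P) = 14


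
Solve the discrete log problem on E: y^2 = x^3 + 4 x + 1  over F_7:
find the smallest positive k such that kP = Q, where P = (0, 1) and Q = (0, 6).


Enumerate multiples of P until we hit Q = (0, 6):
  1P = (0, 1)
  2P = (4, 5)
  3P = (4, 2)
  4P = (0, 6)
Match found at i = 4.

k = 4


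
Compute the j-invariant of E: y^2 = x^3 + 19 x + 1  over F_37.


Delta = -16(4 a^3 + 27 b^2) mod 37 = 4
-1728 * (4 a)^3 = -1728 * (4*19)^3 mod 37 = 14
j = 14 * 4^(-1) mod 37 = 22

j = 22 (mod 37)


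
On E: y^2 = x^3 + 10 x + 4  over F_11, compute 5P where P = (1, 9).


k = 5 = 101_2 (binary, LSB first: 101)
Double-and-add from P = (1, 9):
  bit 0 = 1: acc = O + (1, 9) = (1, 9)
  bit 1 = 0: acc unchanged = (1, 9)
  bit 2 = 1: acc = (1, 9) + (1, 9) = (1, 2)

5P = (1, 2)


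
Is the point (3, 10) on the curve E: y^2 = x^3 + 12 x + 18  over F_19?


Check whether y^2 = x^3 + 12 x + 18 (mod 19) for (x, y) = (3, 10).
LHS: y^2 = 10^2 mod 19 = 5
RHS: x^3 + 12 x + 18 = 3^3 + 12*3 + 18 mod 19 = 5
LHS = RHS

Yes, on the curve


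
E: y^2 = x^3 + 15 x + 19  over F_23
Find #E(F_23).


For each x in F_23, count y with y^2 = x^3 + 15 x + 19 mod 23:
  x = 1: RHS = 12, y in [9, 14]  -> 2 point(s)
  x = 5: RHS = 12, y in [9, 14]  -> 2 point(s)
  x = 6: RHS = 3, y in [7, 16]  -> 2 point(s)
  x = 9: RHS = 9, y in [3, 20]  -> 2 point(s)
  x = 12: RHS = 18, y in [8, 15]  -> 2 point(s)
  x = 14: RHS = 6, y in [11, 12]  -> 2 point(s)
  x = 15: RHS = 8, y in [10, 13]  -> 2 point(s)
  x = 16: RHS = 8, y in [10, 13]  -> 2 point(s)
  x = 17: RHS = 12, y in [9, 14]  -> 2 point(s)
  x = 18: RHS = 3, y in [7, 16]  -> 2 point(s)
  x = 20: RHS = 16, y in [4, 19]  -> 2 point(s)
  x = 21: RHS = 4, y in [2, 21]  -> 2 point(s)
  x = 22: RHS = 3, y in [7, 16]  -> 2 point(s)
Affine points: 26. Add the point at infinity: total = 27.

#E(F_23) = 27


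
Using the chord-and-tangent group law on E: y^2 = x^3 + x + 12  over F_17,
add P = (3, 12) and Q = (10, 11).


P != Q, so use the chord formula.
s = (y2 - y1) / (x2 - x1) = (16) / (7) mod 17 = 12
x3 = s^2 - x1 - x2 mod 17 = 12^2 - 3 - 10 = 12
y3 = s (x1 - x3) - y1 mod 17 = 12 * (3 - 12) - 12 = 16

P + Q = (12, 16)


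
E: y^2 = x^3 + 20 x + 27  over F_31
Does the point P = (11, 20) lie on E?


Check whether y^2 = x^3 + 20 x + 27 (mod 31) for (x, y) = (11, 20).
LHS: y^2 = 20^2 mod 31 = 28
RHS: x^3 + 20 x + 27 = 11^3 + 20*11 + 27 mod 31 = 28
LHS = RHS

Yes, on the curve


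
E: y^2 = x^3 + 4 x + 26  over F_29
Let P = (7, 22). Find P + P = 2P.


Doubling: s = (3 x1^2 + a) / (2 y1)
s = (3*7^2 + 4) / (2*22) mod 29 = 12
x3 = s^2 - 2 x1 mod 29 = 12^2 - 2*7 = 14
y3 = s (x1 - x3) - y1 mod 29 = 12 * (7 - 14) - 22 = 10

2P = (14, 10)


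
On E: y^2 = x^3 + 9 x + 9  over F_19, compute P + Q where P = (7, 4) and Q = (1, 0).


P != Q, so use the chord formula.
s = (y2 - y1) / (x2 - x1) = (15) / (13) mod 19 = 7
x3 = s^2 - x1 - x2 mod 19 = 7^2 - 7 - 1 = 3
y3 = s (x1 - x3) - y1 mod 19 = 7 * (7 - 3) - 4 = 5

P + Q = (3, 5)


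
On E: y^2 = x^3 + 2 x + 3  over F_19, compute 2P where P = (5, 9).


k = 2 = 10_2 (binary, LSB first: 01)
Double-and-add from P = (5, 9):
  bit 0 = 0: acc unchanged = O
  bit 1 = 1: acc = O + (10, 15) = (10, 15)

2P = (10, 15)


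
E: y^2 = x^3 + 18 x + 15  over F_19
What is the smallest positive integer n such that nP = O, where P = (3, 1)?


Compute successive multiples of P until we hit O:
  1P = (3, 1)
  2P = (11, 9)
  3P = (6, 15)
  4P = (17, 16)
  5P = (8, 14)
  6P = (14, 16)
  7P = (7, 16)
  8P = (10, 6)
  ... (continuing to 17P)
  17P = O

ord(P) = 17
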